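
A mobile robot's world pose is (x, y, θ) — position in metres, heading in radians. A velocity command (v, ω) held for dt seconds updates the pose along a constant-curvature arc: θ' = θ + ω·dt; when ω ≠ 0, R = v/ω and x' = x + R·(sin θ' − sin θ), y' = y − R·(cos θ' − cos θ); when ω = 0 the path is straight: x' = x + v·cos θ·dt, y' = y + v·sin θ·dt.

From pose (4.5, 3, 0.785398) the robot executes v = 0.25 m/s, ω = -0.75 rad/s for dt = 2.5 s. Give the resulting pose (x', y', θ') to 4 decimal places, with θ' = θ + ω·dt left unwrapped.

θ' = 0.7854 + -0.75·2.5 = -1.0896
R = v/ω = 0.25/-0.75 = -0.3333
x' = 4.5 + -0.3333·(sin -1.0896 − sin 0.7854) = 5.0312
y' = 3 − -0.3333·(cos -1.0896 − cos 0.7854) = 2.9186

(5.0312, 2.9186, -1.0896)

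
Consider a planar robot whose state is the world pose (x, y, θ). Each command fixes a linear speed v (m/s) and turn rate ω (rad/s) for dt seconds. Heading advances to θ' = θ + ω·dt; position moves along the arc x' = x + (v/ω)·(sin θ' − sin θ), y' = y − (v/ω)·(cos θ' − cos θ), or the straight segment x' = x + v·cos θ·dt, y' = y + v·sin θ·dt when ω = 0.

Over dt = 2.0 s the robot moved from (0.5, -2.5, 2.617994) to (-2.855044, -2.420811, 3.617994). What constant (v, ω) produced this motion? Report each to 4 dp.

v = 1.7500, ω = 0.5000

Δθ = 3.617994 − 2.617994 = 1.000000
ω = Δθ/dt = 1.000000/2.0 = 0.5000
R = Δx/(sin θ' − sin θ) = 3.5000
v = R·ω = 3.5000·0.5000 = 1.7500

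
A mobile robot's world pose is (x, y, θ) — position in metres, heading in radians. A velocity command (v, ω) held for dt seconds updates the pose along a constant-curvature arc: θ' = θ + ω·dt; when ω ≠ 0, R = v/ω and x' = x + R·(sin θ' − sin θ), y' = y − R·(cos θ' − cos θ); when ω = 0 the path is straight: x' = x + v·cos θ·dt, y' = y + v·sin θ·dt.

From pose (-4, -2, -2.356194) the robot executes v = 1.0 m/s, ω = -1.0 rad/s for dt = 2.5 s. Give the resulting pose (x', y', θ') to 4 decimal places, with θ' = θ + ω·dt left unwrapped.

(-5.6968, -1.1496, -4.8562)

θ' = -2.3562 + -1.0·2.5 = -4.8562
R = v/ω = 1.0/-1.0 = -1.0000
x' = -4 + -1.0000·(sin -4.8562 − sin -2.3562) = -5.6968
y' = -2 − -1.0000·(cos -4.8562 − cos -2.3562) = -1.1496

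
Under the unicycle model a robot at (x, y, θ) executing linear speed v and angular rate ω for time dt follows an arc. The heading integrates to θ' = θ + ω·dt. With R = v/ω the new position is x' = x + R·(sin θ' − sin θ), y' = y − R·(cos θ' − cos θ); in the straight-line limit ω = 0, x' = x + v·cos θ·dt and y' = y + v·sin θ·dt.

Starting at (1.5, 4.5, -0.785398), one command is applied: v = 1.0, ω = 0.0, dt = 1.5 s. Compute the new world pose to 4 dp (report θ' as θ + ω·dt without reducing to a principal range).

(2.5607, 3.4393, -0.7854)

θ' = -0.7854 + 0.0·1.5 = -0.7854
ω = 0 → straight: x' = 1.5 + 1.0·cos(-0.7854)·1.5 = 2.5607
y' = 4.5 + 1.0·sin(-0.7854)·1.5 = 3.4393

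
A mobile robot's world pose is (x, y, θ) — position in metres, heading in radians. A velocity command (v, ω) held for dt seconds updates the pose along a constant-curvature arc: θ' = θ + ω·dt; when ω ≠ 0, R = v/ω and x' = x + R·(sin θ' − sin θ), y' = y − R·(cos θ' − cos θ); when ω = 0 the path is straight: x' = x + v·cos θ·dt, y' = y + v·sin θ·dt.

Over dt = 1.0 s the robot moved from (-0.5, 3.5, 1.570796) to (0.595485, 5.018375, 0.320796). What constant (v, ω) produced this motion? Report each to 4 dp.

v = 2.0000, ω = -1.2500

Δθ = 0.320796 − 1.570796 = -1.250000
ω = Δθ/dt = -1.250000/1.0 = -1.2500
R = −Δy/(cos θ' − cos θ) = -1.6000
v = R·ω = -1.6000·-1.2500 = 2.0000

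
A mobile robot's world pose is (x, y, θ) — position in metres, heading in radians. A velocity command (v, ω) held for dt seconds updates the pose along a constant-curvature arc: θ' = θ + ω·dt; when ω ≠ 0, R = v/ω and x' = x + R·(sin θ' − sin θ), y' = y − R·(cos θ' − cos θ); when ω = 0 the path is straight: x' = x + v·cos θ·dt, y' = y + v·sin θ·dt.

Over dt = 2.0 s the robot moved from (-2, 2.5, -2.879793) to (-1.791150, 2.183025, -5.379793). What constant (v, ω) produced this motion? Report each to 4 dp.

v = -0.2500, ω = -1.2500

Δθ = -5.379793 − -2.879793 = -2.500000
ω = Δθ/dt = -2.500000/2.0 = -1.2500
R = −Δy/(cos θ' − cos θ) = 0.2000
v = R·ω = 0.2000·-1.2500 = -0.2500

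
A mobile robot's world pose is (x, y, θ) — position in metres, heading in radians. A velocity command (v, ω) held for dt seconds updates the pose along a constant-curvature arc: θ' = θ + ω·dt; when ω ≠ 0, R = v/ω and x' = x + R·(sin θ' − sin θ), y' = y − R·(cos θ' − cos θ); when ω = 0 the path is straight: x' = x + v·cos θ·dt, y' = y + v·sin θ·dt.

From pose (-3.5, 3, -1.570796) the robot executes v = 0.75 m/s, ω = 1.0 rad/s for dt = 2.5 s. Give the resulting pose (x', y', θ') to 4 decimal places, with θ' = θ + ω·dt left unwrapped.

θ' = -1.5708 + 1.0·2.5 = 0.9292
R = v/ω = 0.75/1.0 = 0.7500
x' = -3.5 + 0.7500·(sin 0.9292 − sin -1.5708) = -2.1491
y' = 3 − 0.7500·(cos 0.9292 − cos -1.5708) = 2.5511

(-2.1491, 2.5511, 0.9292)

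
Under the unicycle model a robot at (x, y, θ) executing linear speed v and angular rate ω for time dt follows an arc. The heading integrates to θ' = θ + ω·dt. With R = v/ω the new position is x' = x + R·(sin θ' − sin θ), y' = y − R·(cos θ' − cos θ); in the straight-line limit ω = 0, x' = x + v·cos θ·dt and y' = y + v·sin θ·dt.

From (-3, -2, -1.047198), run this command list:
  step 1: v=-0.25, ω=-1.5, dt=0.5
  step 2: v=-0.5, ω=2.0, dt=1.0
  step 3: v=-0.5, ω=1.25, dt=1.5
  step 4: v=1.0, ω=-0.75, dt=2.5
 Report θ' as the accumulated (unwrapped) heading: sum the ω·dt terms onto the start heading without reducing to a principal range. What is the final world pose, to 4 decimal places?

(-2.6841, -0.2109, 0.2028)

step 1: θ'=-1.7972 (R=0.1667) → pose (-3.0181, -1.8793, -1.7972)
step 2: θ'=0.2028 (R=-0.2500) → pose (-3.3120, -1.5783, 0.2028)
step 3: θ'=2.0778 (R=-0.4000) → pose (-3.5812, -2.1643, 2.0778)
step 4: θ'=0.2028 (R=-1.3333) → pose (-2.6841, -0.2109, 0.2028)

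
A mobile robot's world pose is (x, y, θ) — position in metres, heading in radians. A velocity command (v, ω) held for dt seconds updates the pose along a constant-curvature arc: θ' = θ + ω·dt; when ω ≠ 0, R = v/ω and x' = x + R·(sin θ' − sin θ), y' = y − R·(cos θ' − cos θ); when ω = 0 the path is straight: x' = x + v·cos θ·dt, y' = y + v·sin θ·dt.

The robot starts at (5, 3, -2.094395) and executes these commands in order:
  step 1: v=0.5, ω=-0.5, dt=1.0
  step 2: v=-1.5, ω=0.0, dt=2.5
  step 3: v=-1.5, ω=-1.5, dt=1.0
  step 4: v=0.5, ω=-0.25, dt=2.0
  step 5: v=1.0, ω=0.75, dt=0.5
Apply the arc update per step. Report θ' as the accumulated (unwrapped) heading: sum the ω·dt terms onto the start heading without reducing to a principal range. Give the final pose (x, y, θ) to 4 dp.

(8.6865, 5.7200, -4.2194)

step 1: θ'=-2.5944 (R=-1.0000) → pose (4.6543, 2.6460, -2.5944)
step 2: θ'=-2.5944 (straight) → pose (7.8567, 4.5971, -2.5944)
step 3: θ'=-4.0944 (R=1.0000) → pose (9.1921, 4.3225, -4.0944)
step 4: θ'=-4.5944 (R=-2.0000) → pose (8.8360, 5.2459, -4.5944)
step 5: θ'=-4.2194 (R=1.3333) → pose (8.6865, 5.7200, -4.2194)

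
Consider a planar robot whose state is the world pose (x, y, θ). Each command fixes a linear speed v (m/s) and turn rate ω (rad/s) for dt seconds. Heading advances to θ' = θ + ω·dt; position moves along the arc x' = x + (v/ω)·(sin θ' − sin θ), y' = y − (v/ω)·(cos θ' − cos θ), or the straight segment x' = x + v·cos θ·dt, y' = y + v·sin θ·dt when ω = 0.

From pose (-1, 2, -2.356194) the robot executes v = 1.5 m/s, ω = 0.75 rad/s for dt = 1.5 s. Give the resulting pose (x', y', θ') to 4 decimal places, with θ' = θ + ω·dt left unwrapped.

θ' = -2.3562 + 0.75·1.5 = -1.2312
R = v/ω = 1.5/0.75 = 2.0000
x' = -1 + 2.0000·(sin -1.2312 − sin -2.3562) = -1.4716
y' = 2 − 2.0000·(cos -1.2312 − cos -2.3562) = -0.0804

(-1.4716, -0.0804, -1.2312)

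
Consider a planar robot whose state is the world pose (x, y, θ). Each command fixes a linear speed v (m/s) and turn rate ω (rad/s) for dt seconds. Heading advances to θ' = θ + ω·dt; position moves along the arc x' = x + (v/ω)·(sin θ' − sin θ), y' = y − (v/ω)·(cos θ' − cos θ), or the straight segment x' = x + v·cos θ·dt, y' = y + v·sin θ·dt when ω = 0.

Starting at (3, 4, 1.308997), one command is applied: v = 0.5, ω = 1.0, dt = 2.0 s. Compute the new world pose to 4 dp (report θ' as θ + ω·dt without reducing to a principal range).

θ' = 1.3090 + 1.0·2.0 = 3.3090
R = v/ω = 0.5/1.0 = 0.5000
x' = 3 + 0.5000·(sin 3.3090 − sin 1.3090) = 2.4337
y' = 4 − 0.5000·(cos 3.3090 − cos 1.3090) = 4.6224

(2.4337, 4.6224, 3.3090)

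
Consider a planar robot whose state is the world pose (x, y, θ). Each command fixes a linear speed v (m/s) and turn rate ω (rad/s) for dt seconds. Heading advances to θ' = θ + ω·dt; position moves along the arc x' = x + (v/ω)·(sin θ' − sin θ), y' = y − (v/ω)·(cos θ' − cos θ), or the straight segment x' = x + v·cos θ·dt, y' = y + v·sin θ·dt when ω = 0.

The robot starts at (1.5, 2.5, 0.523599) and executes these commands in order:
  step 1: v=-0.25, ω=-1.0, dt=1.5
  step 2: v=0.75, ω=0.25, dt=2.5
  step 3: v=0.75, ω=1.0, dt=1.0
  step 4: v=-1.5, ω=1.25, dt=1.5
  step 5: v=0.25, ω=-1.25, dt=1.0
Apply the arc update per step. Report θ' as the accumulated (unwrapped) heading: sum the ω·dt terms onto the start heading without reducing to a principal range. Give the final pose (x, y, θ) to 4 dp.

(3.2862, -0.1665, 1.2736)

step 1: θ'=-0.9764 (R=0.2500) → pose (1.1679, 2.5765, -0.9764)
step 2: θ'=-0.3514 (R=3.0000) → pose (2.6207, 1.4399, -0.3514)
step 3: θ'=0.6486 (R=0.7500) → pose (3.3319, 1.5463, 0.6486)
step 4: θ'=2.5236 (R=-1.2000) → pose (3.3615, -0.3880, 2.5236)
step 5: θ'=1.2736 (R=-0.2000) → pose (3.2862, -0.1665, 1.2736)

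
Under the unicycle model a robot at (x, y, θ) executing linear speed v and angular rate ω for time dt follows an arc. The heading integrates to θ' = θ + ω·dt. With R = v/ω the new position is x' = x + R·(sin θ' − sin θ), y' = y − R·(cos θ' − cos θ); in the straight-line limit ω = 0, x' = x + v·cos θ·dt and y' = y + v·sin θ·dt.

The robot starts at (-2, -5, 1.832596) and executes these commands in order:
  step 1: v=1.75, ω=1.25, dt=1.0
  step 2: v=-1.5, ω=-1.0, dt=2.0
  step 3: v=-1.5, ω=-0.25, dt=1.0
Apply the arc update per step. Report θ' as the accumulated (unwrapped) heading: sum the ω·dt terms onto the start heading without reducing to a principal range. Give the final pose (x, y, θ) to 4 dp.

step 1: θ'=3.0826 (R=1.4000) → pose (-3.2697, -3.9648, 3.0826)
step 2: θ'=1.0826 (R=1.5000) → pose (-2.0334, -6.1657, 1.0826)
step 3: θ'=0.8326 (R=6.0000) → pose (-2.8944, -7.3893, 0.8326)

(-2.8944, -7.3893, 0.8326)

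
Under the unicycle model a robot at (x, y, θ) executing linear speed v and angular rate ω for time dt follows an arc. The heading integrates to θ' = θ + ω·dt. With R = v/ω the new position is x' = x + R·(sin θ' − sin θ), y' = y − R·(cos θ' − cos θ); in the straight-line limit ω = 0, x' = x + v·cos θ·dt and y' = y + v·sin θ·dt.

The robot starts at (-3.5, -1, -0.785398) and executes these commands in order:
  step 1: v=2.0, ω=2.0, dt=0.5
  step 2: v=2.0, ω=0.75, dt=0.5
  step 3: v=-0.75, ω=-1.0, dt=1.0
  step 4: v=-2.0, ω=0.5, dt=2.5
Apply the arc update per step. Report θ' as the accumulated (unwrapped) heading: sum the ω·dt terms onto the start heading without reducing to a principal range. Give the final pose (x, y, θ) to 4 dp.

(-6.9547, -1.9421, 0.8396)

step 1: θ'=0.2146 (R=1.0000) → pose (-2.5799, -1.2700, 0.2146)
step 2: θ'=0.5896 (R=2.6667) → pose (-1.6651, -0.8809, 0.5896)
step 3: θ'=-0.4104 (R=0.7500) → pose (-2.3813, -0.9452, -0.4104)
step 4: θ'=0.8396 (R=-4.0000) → pose (-6.9547, -1.9421, 0.8396)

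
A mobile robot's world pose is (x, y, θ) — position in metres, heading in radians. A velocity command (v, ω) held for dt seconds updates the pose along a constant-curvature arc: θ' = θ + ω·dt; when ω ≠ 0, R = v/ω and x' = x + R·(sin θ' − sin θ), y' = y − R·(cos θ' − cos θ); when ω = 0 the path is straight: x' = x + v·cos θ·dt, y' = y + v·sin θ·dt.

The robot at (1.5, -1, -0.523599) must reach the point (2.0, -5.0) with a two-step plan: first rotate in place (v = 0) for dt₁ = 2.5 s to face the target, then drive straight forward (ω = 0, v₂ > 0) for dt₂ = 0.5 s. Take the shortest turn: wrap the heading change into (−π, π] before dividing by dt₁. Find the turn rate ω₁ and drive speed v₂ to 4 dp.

ω₁ = -0.3691, v₂ = 8.0623

heading to target = atan2(-5−-1, 2−1.5) = -1.4464
Δθ = wrap(-1.4464 − -0.5236) = -0.9228; ω₁ = Δθ/dt₁ = -0.3691
distance = √((2−1.5)² + (-5−-1)²) = 4.0311; v₂ = distance/dt₂ = 8.0623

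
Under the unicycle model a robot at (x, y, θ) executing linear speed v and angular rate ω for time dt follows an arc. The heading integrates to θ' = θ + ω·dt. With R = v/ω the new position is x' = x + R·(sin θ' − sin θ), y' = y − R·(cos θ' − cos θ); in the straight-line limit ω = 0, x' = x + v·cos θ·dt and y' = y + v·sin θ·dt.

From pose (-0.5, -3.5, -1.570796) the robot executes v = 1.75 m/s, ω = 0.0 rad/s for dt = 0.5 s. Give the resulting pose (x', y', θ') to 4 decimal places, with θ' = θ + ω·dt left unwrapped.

(-0.5000, -4.3750, -1.5708)

θ' = -1.5708 + 0.0·0.5 = -1.5708
ω = 0 → straight: x' = -0.5 + 1.75·cos(-1.5708)·0.5 = -0.5000
y' = -3.5 + 1.75·sin(-1.5708)·0.5 = -4.3750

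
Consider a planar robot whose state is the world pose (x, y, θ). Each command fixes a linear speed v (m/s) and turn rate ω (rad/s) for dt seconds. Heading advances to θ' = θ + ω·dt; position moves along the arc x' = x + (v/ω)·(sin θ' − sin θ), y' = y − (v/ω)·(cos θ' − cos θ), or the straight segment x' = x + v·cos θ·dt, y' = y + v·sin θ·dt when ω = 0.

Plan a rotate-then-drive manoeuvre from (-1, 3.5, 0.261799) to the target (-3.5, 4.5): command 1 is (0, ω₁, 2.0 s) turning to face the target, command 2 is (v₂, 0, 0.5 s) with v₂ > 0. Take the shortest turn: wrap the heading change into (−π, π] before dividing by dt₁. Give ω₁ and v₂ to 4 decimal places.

heading to target = atan2(4.5−3.5, -3.5−-1) = 2.7611
Δθ = wrap(2.7611 − 0.2618) = 2.4993; ω₁ = Δθ/dt₁ = 1.2496
distance = √((-3.5−-1)² + (4.5−3.5)²) = 2.6926; v₂ = distance/dt₂ = 5.3852

ω₁ = 1.2496, v₂ = 5.3852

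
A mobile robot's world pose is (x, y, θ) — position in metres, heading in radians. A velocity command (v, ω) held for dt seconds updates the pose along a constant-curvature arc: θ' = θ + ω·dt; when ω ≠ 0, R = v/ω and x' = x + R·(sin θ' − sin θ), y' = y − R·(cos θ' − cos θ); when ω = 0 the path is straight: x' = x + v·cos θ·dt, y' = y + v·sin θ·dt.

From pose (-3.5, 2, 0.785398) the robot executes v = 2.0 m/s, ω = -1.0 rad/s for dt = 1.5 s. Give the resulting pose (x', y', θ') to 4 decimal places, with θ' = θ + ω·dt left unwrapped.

θ' = 0.7854 + -1.0·1.5 = -0.7146
R = v/ω = 2.0/-1.0 = -2.0000
x' = -3.5 + -2.0000·(sin -0.7146 − sin 0.7854) = -0.7752
y' = 2 − -2.0000·(cos -0.7146 − cos 0.7854) = 2.0965

(-0.7752, 2.0965, -0.7146)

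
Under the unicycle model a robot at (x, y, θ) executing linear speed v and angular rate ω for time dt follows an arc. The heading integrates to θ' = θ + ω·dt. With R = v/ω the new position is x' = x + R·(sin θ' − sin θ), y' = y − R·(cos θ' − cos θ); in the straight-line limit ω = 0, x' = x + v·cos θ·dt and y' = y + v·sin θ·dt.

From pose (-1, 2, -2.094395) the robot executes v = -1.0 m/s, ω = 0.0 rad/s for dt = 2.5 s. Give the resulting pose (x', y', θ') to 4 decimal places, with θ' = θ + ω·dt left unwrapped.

θ' = -2.0944 + 0.0·2.5 = -2.0944
ω = 0 → straight: x' = -1 + -1.0·cos(-2.0944)·2.5 = 0.2500
y' = 2 + -1.0·sin(-2.0944)·2.5 = 4.1651

(0.2500, 4.1651, -2.0944)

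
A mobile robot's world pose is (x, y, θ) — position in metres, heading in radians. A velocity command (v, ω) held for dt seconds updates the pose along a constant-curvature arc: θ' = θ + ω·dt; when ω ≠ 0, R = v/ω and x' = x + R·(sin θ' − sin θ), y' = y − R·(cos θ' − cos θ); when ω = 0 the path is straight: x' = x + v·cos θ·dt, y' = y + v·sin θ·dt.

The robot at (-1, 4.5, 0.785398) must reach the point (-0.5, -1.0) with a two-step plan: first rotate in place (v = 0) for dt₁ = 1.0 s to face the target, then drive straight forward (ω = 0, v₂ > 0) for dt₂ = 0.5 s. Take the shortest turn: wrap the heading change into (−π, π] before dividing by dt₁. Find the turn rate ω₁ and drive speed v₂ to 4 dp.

ω₁ = -2.2655, v₂ = 11.0454

heading to target = atan2(-1−4.5, -0.5−-1) = -1.4801
Δθ = wrap(-1.4801 − 0.7854) = -2.2655; ω₁ = Δθ/dt₁ = -2.2655
distance = √((-0.5−-1)² + (-1−4.5)²) = 5.5227; v₂ = distance/dt₂ = 11.0454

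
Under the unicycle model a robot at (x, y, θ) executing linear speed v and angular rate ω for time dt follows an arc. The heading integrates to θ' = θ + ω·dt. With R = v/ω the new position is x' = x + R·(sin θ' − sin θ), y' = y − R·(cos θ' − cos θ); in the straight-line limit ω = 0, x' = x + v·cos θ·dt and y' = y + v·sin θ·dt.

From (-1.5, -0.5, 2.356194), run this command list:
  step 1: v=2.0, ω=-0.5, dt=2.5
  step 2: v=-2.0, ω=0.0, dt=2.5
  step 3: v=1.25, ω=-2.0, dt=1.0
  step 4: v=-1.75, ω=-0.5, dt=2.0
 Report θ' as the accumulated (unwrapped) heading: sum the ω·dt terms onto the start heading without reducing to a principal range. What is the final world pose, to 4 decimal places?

step 1: θ'=1.1062 (R=-4.0000) → pose (-2.2476, 4.1207, 1.1062)
step 2: θ'=1.1062 (straight) → pose (-4.4879, -0.3493, 1.1062)
step 3: θ'=-0.8938 (R=-0.6250) → pose (-3.4420, -0.2378, -0.8938)
step 4: θ'=-1.8938 (R=3.5000) → pose (-4.0329, 3.0657, -1.8938)

(-4.0329, 3.0657, -1.8938)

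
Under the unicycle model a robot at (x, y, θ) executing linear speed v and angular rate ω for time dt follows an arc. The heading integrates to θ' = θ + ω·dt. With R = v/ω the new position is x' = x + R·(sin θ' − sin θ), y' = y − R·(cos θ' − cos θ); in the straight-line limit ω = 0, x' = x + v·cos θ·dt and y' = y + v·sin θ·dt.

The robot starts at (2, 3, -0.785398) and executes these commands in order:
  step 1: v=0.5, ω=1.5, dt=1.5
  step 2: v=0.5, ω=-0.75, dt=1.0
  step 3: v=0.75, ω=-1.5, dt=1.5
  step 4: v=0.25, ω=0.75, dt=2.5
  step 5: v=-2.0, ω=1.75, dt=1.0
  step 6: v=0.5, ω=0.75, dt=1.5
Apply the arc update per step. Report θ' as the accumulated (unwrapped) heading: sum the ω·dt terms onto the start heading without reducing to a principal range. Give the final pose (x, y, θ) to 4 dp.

(2.8254, 1.6609, 3.2146)

step 1: θ'=1.4646 (R=0.3333) → pose (2.5672, 3.2004, 1.4646)
step 2: θ'=0.7146 (R=-0.6667) → pose (2.7932, 3.6333, 0.7146)
step 3: θ'=-1.5354 (R=-0.5000) → pose (3.6205, 3.2733, -1.5354)
step 4: θ'=0.3396 (R=0.3333) → pose (4.0647, 2.9708, 0.3396)
step 5: θ'=2.0896 (R=-1.1429) → pose (3.4529, 1.3265, 2.0896)
step 6: θ'=3.2146 (R=0.6667) → pose (2.8254, 1.6609, 3.2146)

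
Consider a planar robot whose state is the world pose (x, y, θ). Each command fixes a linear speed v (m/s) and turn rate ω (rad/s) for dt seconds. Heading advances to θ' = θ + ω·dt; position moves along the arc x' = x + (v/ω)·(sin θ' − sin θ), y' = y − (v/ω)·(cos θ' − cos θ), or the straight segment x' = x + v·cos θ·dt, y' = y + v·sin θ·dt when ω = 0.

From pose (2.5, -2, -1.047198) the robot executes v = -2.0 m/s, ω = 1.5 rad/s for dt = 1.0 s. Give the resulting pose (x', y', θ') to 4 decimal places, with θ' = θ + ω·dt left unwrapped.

(0.7620, -1.4677, 0.4528)

θ' = -1.0472 + 1.5·1.0 = 0.4528
R = v/ω = -2.0/1.5 = -1.3333
x' = 2.5 + -1.3333·(sin 0.4528 − sin -1.0472) = 0.7620
y' = -2 − -1.3333·(cos 0.4528 − cos -1.0472) = -1.4677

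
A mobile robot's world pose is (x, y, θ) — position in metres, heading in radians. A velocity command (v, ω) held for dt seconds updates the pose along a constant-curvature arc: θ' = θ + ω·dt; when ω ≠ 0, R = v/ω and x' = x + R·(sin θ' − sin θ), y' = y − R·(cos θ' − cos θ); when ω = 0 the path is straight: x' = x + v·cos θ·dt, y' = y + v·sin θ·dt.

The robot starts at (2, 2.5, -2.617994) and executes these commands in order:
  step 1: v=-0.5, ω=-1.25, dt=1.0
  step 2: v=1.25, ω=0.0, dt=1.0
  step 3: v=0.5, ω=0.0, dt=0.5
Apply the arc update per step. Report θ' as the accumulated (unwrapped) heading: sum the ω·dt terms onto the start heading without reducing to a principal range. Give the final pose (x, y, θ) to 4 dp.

step 1: θ'=-3.8680 (R=0.4000) → pose (2.4657, 2.4526, -3.8680)
step 2: θ'=-3.8680 (straight) → pose (1.5312, 3.2828, -3.8680)
step 3: θ'=-3.8680 (straight) → pose (1.3443, 3.4489, -3.8680)

(1.3443, 3.4489, -3.8680)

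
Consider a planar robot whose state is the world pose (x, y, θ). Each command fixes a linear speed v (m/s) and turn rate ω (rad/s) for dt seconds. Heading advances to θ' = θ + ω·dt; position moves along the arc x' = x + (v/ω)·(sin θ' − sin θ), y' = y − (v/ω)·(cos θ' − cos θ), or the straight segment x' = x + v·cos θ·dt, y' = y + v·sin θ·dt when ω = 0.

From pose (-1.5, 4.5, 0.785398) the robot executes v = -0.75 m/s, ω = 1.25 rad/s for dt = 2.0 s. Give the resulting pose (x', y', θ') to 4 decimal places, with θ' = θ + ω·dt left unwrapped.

(-0.9897, 3.4819, 3.2854)

θ' = 0.7854 + 1.25·2.0 = 3.2854
R = v/ω = -0.75/1.25 = -0.6000
x' = -1.5 + -0.6000·(sin 3.2854 − sin 0.7854) = -0.9897
y' = 4.5 − -0.6000·(cos 3.2854 − cos 0.7854) = 3.4819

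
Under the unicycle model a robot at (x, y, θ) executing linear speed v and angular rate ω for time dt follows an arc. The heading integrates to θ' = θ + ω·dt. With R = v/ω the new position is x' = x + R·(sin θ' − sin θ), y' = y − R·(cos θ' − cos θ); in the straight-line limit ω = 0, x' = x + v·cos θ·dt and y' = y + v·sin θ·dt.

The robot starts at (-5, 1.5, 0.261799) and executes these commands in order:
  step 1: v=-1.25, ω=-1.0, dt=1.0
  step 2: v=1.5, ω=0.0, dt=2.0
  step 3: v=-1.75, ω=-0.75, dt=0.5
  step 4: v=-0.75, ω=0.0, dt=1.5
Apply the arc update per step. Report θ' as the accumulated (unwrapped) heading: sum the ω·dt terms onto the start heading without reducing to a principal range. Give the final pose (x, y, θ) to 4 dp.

(-4.9657, 1.4683, -1.1132)

step 1: θ'=-0.7382 (R=1.2500) → pose (-6.1647, 1.7828, -0.7382)
step 2: θ'=-0.7382 (straight) → pose (-3.9457, -0.2361, -0.7382)
step 3: θ'=-1.1132 (R=2.3333) → pose (-4.4687, 0.4590, -1.1132)
step 4: θ'=-1.1132 (straight) → pose (-4.9657, 1.4683, -1.1132)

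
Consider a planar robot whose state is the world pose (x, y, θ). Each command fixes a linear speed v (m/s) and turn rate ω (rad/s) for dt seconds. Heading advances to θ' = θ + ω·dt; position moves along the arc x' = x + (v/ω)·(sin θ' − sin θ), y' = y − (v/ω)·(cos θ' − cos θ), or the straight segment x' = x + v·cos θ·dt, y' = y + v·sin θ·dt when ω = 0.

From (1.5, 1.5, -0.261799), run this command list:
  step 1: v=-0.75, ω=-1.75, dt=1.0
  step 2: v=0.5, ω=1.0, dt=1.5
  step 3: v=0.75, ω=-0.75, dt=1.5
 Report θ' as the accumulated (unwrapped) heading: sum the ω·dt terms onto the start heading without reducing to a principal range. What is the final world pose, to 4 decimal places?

step 1: θ'=-2.0118 (R=0.4286) → pose (1.2234, 2.0969, -2.0118)
step 2: θ'=-0.5118 (R=0.5000) → pose (1.4306, 1.4475, -0.5118)
step 3: θ'=-1.6368 (R=-1.0000) → pose (1.9387, 0.5097, -1.6368)

(1.9387, 0.5097, -1.6368)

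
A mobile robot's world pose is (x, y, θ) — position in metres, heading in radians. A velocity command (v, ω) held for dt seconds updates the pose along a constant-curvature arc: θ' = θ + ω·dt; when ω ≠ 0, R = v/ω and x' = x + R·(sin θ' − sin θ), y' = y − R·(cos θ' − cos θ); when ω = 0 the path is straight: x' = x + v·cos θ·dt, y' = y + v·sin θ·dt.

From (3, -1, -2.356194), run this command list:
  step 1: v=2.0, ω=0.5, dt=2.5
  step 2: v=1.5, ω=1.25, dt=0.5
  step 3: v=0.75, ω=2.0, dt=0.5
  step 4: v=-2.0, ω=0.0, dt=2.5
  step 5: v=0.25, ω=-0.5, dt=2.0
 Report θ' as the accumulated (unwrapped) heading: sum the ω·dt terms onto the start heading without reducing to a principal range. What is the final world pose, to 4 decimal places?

(-0.7334, -8.6102, -0.4812)

step 1: θ'=-1.1062 (R=4.0000) → pose (2.2524, -5.6207, -1.1062)
step 2: θ'=-0.4812 (R=1.2000) → pose (2.7698, -6.1467, -0.4812)
step 3: θ'=0.5188 (R=0.3750) → pose (3.1293, -6.1400, 0.5188)
step 4: θ'=0.5188 (straight) → pose (-1.2127, -8.6192, 0.5188)
step 5: θ'=-0.4812 (R=-0.5000) → pose (-0.7334, -8.6102, -0.4812)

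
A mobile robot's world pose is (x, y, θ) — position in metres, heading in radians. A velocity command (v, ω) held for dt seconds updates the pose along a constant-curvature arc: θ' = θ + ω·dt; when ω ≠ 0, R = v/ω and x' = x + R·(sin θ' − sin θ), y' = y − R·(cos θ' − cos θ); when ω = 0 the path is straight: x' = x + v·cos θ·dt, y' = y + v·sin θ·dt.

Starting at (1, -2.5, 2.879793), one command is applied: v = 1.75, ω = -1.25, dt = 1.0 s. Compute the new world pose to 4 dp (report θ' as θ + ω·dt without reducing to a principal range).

(-0.0352, -1.2303, 1.6298)

θ' = 2.8798 + -1.25·1.0 = 1.6298
R = v/ω = 1.75/-1.25 = -1.4000
x' = 1 + -1.4000·(sin 1.6298 − sin 2.8798) = -0.0352
y' = -2.5 − -1.4000·(cos 1.6298 − cos 2.8798) = -1.2303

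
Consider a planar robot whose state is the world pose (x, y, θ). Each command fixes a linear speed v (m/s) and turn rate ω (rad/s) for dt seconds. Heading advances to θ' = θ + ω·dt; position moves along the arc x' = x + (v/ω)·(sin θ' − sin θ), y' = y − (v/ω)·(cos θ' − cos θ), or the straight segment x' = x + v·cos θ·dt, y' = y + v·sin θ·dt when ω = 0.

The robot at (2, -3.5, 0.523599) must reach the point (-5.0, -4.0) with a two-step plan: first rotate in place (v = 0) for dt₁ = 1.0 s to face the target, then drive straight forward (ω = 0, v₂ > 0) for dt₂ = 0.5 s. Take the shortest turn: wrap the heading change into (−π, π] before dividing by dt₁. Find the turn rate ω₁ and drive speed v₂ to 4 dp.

heading to target = atan2(-4−-3.5, -5−2) = -3.0703
Δθ = wrap(-3.0703 − 0.5236) = 2.6893; ω₁ = Δθ/dt₁ = 2.6893
distance = √((-5−2)² + (-4−-3.5)²) = 7.0178; v₂ = distance/dt₂ = 14.0357

ω₁ = 2.6893, v₂ = 14.0357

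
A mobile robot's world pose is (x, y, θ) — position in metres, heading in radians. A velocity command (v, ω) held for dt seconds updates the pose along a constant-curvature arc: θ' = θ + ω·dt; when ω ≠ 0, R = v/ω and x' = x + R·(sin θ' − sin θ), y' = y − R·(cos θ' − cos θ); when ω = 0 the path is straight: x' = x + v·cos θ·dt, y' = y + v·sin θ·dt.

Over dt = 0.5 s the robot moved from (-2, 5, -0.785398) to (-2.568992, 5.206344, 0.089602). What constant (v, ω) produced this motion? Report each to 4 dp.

Δθ = 0.089602 − -0.785398 = 0.875000
ω = Δθ/dt = 0.875000/0.5 = 1.7500
R = Δx/(sin θ' − sin θ) = -0.7143
v = R·ω = -0.7143·1.7500 = -1.2500

v = -1.2500, ω = 1.7500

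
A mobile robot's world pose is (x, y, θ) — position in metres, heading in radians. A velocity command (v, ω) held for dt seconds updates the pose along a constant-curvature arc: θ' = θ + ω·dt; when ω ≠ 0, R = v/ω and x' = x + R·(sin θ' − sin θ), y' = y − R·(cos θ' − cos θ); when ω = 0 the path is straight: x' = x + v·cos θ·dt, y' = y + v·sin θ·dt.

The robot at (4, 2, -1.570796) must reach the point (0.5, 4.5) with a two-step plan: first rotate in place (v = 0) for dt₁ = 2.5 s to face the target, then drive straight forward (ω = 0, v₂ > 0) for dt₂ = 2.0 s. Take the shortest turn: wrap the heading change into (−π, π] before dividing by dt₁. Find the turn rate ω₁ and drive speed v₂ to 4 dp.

ω₁ = -0.8764, v₂ = 2.1506

heading to target = atan2(4.5−2, 0.5−4) = 2.5213
Δθ = wrap(2.5213 − -1.5708) = -2.1910; ω₁ = Δθ/dt₁ = -0.8764
distance = √((0.5−4)² + (4.5−2)²) = 4.3012; v₂ = distance/dt₂ = 2.1506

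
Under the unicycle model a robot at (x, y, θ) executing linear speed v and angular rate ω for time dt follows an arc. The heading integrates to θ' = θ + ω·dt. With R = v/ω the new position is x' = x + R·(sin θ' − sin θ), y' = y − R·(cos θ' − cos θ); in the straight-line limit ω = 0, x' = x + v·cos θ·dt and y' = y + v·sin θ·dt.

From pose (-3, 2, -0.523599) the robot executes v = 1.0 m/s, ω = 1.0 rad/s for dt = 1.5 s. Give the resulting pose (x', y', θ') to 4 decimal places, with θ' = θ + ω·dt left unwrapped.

(-1.6715, 2.3060, 0.9764)

θ' = -0.5236 + 1.0·1.5 = 0.9764
R = v/ω = 1.0/1.0 = 1.0000
x' = -3 + 1.0000·(sin 0.9764 − sin -0.5236) = -1.6715
y' = 2 − 1.0000·(cos 0.9764 − cos -0.5236) = 2.3060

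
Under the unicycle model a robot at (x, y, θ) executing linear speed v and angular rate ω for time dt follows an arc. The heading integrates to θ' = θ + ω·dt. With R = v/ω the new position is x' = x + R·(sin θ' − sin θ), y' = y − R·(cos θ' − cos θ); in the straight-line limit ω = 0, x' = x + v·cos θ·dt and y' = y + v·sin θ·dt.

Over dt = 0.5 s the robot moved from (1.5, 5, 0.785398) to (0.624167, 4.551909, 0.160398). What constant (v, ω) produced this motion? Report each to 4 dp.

v = -2.0000, ω = -1.2500

Δθ = 0.160398 − 0.785398 = -0.625000
ω = Δθ/dt = -0.625000/0.5 = -1.2500
R = Δx/(sin θ' − sin θ) = 1.6000
v = R·ω = 1.6000·-1.2500 = -2.0000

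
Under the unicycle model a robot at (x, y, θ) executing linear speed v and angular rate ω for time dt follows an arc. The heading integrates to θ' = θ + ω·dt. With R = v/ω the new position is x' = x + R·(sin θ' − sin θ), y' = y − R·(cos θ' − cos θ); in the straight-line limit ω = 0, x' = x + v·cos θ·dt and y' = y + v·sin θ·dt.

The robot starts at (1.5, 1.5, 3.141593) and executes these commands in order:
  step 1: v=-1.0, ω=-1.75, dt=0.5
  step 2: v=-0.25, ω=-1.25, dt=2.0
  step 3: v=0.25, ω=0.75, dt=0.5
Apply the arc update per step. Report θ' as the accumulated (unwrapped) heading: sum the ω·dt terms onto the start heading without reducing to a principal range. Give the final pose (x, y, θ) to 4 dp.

(1.8630, 0.9664, 0.1416)

step 1: θ'=2.2666 (R=0.5714) → pose (1.9386, 1.2949, 2.2666)
step 2: θ'=-0.2334 (R=0.2000) → pose (1.7388, 0.9721, -0.2334)
step 3: θ'=0.1416 (R=0.3333) → pose (1.8630, 0.9664, 0.1416)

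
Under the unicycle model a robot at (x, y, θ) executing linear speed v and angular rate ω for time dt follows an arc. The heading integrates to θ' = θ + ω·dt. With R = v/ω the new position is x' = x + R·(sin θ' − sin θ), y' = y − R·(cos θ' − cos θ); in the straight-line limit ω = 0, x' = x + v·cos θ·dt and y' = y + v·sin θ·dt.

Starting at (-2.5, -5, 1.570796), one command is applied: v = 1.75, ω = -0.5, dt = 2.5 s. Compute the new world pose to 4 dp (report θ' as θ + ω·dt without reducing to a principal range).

θ' = 1.5708 + -0.5·2.5 = 0.3208
R = v/ω = 1.75/-0.5 = -3.5000
x' = -2.5 + -3.5000·(sin 0.3208 − sin 1.5708) = -0.1036
y' = -5 − -3.5000·(cos 0.3208 − cos 1.5708) = -1.6786

(-0.1036, -1.6786, 0.3208)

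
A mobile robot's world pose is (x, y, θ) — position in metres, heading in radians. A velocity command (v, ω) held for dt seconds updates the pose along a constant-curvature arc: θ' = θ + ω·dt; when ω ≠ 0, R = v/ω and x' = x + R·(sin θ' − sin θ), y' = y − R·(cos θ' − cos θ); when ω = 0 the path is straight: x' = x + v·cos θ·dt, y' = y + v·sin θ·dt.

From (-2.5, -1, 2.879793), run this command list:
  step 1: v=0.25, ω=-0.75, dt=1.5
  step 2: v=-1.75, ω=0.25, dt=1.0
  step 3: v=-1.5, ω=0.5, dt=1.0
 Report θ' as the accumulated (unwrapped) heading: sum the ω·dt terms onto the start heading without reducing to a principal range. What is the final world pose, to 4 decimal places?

step 1: θ'=1.7548 (R=-0.3333) → pose (-2.7414, -0.7390, 1.7548)
step 2: θ'=2.0048 (R=-7.0000) → pose (-2.2106, -2.4018, 2.0048)
step 3: θ'=2.5048 (R=-3.0000) → pose (-1.2726, -3.5523, 2.5048)

(-1.2726, -3.5523, 2.5048)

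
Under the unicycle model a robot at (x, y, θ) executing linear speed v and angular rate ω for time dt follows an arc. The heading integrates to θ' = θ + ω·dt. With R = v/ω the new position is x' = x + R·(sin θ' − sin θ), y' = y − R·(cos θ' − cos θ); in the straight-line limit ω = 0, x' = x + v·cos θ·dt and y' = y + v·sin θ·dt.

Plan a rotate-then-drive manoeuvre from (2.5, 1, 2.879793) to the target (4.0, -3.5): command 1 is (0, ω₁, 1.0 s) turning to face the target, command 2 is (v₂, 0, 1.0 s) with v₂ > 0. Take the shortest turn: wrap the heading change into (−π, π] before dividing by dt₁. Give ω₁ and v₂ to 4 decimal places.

heading to target = atan2(-3.5−1, 4−2.5) = -1.2490
Δθ = wrap(-1.2490 − 2.8798) = 2.1543; ω₁ = Δθ/dt₁ = 2.1543
distance = √((4−2.5)² + (-3.5−1)²) = 4.7434; v₂ = distance/dt₂ = 4.7434

ω₁ = 2.1543, v₂ = 4.7434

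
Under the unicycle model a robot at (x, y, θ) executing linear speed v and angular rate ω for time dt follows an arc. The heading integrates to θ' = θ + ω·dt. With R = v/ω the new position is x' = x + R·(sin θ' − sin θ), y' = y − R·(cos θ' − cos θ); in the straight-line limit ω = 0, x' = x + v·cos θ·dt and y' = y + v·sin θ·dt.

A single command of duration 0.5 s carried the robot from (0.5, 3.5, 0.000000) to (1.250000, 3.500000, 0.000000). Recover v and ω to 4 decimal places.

Δθ = 0.000000 − 0.000000 = 0.000000
ω = Δθ/dt = 0.000000/0.5 = 0.0000
ω = 0 → v = (Δx·cos θ + Δy·sin θ)/dt = 1.5000

v = 1.5000, ω = 0.0000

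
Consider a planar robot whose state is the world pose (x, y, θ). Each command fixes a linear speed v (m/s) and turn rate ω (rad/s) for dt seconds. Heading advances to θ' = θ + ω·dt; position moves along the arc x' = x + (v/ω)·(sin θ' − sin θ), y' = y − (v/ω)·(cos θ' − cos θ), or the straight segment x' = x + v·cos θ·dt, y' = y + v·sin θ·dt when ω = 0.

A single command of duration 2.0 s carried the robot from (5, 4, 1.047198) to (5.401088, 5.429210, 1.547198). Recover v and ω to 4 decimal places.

Δθ = 1.547198 − 1.047198 = 0.500000
ω = Δθ/dt = 0.500000/2.0 = 0.2500
R = −Δy/(cos θ' − cos θ) = 3.0000
v = R·ω = 3.0000·0.2500 = 0.7500

v = 0.7500, ω = 0.2500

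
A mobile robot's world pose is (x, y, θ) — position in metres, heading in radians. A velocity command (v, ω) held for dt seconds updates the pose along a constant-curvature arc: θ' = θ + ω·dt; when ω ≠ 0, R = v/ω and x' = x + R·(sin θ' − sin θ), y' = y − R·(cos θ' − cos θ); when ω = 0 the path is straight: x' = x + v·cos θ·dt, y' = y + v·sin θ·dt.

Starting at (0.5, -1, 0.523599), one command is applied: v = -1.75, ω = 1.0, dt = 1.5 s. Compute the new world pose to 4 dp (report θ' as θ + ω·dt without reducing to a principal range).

(-0.1986, -3.2811, 2.0236)

θ' = 0.5236 + 1.0·1.5 = 2.0236
R = v/ω = -1.75/1.0 = -1.7500
x' = 0.5 + -1.7500·(sin 2.0236 − sin 0.5236) = -0.1986
y' = -1 − -1.7500·(cos 2.0236 − cos 0.5236) = -3.2811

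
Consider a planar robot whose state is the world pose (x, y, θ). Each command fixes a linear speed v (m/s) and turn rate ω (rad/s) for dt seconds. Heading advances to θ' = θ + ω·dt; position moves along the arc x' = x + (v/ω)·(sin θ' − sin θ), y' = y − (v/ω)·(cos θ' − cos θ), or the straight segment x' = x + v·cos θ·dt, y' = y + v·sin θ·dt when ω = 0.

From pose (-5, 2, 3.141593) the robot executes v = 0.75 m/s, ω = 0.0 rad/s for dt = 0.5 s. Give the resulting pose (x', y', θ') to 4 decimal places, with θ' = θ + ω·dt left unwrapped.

(-5.3750, 2.0000, 3.1416)

θ' = 3.1416 + 0.0·0.5 = 3.1416
ω = 0 → straight: x' = -5 + 0.75·cos(3.1416)·0.5 = -5.3750
y' = 2 + 0.75·sin(3.1416)·0.5 = 2.0000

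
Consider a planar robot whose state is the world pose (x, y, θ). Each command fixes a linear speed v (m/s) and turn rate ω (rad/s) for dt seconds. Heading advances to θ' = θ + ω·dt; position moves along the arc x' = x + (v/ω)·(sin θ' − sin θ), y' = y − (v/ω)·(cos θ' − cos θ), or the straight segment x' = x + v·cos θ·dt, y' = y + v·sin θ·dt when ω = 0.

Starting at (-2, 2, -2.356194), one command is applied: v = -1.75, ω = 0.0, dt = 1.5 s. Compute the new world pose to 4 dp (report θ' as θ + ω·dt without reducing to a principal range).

(-0.1438, 3.8562, -2.3562)

θ' = -2.3562 + 0.0·1.5 = -2.3562
ω = 0 → straight: x' = -2 + -1.75·cos(-2.3562)·1.5 = -0.1438
y' = 2 + -1.75·sin(-2.3562)·1.5 = 3.8562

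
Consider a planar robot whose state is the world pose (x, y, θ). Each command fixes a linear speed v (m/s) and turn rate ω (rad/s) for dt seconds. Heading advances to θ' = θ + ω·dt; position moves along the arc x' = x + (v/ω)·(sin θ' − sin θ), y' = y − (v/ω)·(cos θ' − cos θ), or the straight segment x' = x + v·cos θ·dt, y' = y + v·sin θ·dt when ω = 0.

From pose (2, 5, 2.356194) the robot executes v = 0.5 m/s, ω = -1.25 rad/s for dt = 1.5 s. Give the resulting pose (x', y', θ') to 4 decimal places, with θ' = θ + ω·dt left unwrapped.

θ' = 2.3562 + -1.25·1.5 = 0.4812
R = v/ω = 0.5/-1.25 = -0.4000
x' = 2 + -0.4000·(sin 0.4812 − sin 2.3562) = 2.0977
y' = 5 − -0.4000·(cos 0.4812 − cos 2.3562) = 5.6374

(2.0977, 5.6374, 0.4812)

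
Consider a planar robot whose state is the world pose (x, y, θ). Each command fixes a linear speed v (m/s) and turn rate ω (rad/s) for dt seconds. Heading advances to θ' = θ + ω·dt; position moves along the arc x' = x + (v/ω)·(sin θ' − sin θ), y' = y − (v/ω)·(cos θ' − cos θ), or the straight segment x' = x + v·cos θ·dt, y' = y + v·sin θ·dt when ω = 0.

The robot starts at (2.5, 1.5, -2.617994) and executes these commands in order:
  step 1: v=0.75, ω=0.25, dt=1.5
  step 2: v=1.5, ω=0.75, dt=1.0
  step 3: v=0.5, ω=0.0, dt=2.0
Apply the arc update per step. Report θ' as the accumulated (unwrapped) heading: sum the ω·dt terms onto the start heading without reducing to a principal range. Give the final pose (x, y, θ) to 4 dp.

(1.3013, -1.6278, -1.4930)

step 1: θ'=-2.2430 (R=3.0000) → pose (1.6526, 0.7700, -2.2430)
step 2: θ'=-1.4930 (R=2.0000) → pose (1.2236, -0.6308, -1.4930)
step 3: θ'=-1.4930 (straight) → pose (1.3013, -1.6278, -1.4930)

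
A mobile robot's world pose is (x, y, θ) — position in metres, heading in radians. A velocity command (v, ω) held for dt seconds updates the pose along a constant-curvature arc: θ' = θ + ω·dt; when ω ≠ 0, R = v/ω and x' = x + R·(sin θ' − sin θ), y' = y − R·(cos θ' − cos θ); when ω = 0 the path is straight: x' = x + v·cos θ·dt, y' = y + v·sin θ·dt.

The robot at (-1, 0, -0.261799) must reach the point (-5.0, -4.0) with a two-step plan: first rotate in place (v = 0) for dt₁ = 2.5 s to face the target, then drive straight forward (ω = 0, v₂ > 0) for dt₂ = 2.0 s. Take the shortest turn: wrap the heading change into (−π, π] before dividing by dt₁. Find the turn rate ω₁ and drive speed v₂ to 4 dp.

heading to target = atan2(-4−0, -5−-1) = -2.3562
Δθ = wrap(-2.3562 − -0.2618) = -2.0944; ω₁ = Δθ/dt₁ = -0.8378
distance = √((-5−-1)² + (-4−0)²) = 5.6569; v₂ = distance/dt₂ = 2.8284

ω₁ = -0.8378, v₂ = 2.8284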